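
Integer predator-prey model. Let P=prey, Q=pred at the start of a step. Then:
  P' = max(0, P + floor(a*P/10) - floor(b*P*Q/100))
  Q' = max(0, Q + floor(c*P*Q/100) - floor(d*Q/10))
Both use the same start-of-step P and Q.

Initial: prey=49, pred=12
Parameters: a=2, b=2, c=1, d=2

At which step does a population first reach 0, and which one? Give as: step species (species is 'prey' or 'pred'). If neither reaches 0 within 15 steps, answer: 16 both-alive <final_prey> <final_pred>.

Step 1: prey: 49+9-11=47; pred: 12+5-2=15
Step 2: prey: 47+9-14=42; pred: 15+7-3=19
Step 3: prey: 42+8-15=35; pred: 19+7-3=23
Step 4: prey: 35+7-16=26; pred: 23+8-4=27
Step 5: prey: 26+5-14=17; pred: 27+7-5=29
Step 6: prey: 17+3-9=11; pred: 29+4-5=28
Step 7: prey: 11+2-6=7; pred: 28+3-5=26
Step 8: prey: 7+1-3=5; pred: 26+1-5=22
Step 9: prey: 5+1-2=4; pred: 22+1-4=19
Step 10: prey: 4+0-1=3; pred: 19+0-3=16
Step 11: prey: 3+0-0=3; pred: 16+0-3=13
Step 12: prey: 3+0-0=3; pred: 13+0-2=11
Step 13: prey: 3+0-0=3; pred: 11+0-2=9
Step 14: prey: 3+0-0=3; pred: 9+0-1=8
Step 15: prey: 3+0-0=3; pred: 8+0-1=7
No extinction within 15 steps

Answer: 16 both-alive 3 7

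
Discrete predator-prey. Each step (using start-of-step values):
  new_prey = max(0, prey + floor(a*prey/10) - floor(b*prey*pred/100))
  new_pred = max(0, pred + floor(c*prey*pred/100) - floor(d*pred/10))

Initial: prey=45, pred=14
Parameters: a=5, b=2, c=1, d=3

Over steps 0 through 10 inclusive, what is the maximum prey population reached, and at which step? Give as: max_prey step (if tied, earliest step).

Step 1: prey: 45+22-12=55; pred: 14+6-4=16
Step 2: prey: 55+27-17=65; pred: 16+8-4=20
Step 3: prey: 65+32-26=71; pred: 20+13-6=27
Step 4: prey: 71+35-38=68; pred: 27+19-8=38
Step 5: prey: 68+34-51=51; pred: 38+25-11=52
Step 6: prey: 51+25-53=23; pred: 52+26-15=63
Step 7: prey: 23+11-28=6; pred: 63+14-18=59
Step 8: prey: 6+3-7=2; pred: 59+3-17=45
Step 9: prey: 2+1-1=2; pred: 45+0-13=32
Step 10: prey: 2+1-1=2; pred: 32+0-9=23
Max prey = 71 at step 3

Answer: 71 3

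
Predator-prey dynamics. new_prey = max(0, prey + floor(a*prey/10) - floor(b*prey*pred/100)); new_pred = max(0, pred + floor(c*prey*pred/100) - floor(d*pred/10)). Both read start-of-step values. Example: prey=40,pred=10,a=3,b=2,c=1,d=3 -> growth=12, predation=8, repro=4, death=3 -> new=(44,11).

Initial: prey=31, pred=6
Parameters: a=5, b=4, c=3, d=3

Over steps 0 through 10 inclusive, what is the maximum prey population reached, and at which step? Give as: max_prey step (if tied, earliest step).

Answer: 43 2

Derivation:
Step 1: prey: 31+15-7=39; pred: 6+5-1=10
Step 2: prey: 39+19-15=43; pred: 10+11-3=18
Step 3: prey: 43+21-30=34; pred: 18+23-5=36
Step 4: prey: 34+17-48=3; pred: 36+36-10=62
Step 5: prey: 3+1-7=0; pred: 62+5-18=49
Step 6: prey: 0+0-0=0; pred: 49+0-14=35
Step 7: prey: 0+0-0=0; pred: 35+0-10=25
Step 8: prey: 0+0-0=0; pred: 25+0-7=18
Step 9: prey: 0+0-0=0; pred: 18+0-5=13
Step 10: prey: 0+0-0=0; pred: 13+0-3=10
Max prey = 43 at step 2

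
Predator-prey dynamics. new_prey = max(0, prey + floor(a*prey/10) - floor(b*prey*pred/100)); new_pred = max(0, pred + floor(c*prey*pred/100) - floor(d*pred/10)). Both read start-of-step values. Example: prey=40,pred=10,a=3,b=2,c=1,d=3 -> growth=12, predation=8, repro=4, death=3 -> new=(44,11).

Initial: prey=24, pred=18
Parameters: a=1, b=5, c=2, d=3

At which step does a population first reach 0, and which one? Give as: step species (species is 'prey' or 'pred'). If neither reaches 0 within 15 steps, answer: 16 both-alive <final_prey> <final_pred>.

Step 1: prey: 24+2-21=5; pred: 18+8-5=21
Step 2: prey: 5+0-5=0; pred: 21+2-6=17
First extinction: prey at step 2

Answer: 2 prey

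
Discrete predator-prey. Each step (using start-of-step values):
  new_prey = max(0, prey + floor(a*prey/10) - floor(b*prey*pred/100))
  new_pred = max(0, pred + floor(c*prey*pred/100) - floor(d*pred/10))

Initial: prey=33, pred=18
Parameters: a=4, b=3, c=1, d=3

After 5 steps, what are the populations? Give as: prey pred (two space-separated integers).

Step 1: prey: 33+13-17=29; pred: 18+5-5=18
Step 2: prey: 29+11-15=25; pred: 18+5-5=18
Step 3: prey: 25+10-13=22; pred: 18+4-5=17
Step 4: prey: 22+8-11=19; pred: 17+3-5=15
Step 5: prey: 19+7-8=18; pred: 15+2-4=13

Answer: 18 13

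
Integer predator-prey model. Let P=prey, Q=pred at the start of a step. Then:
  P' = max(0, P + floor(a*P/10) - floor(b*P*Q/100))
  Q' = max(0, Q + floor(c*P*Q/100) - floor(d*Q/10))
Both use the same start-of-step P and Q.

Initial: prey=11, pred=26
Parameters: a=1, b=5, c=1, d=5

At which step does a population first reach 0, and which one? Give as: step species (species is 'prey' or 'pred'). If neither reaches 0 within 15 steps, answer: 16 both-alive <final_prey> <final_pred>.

Answer: 1 prey

Derivation:
Step 1: prey: 11+1-14=0; pred: 26+2-13=15
First extinction: prey at step 1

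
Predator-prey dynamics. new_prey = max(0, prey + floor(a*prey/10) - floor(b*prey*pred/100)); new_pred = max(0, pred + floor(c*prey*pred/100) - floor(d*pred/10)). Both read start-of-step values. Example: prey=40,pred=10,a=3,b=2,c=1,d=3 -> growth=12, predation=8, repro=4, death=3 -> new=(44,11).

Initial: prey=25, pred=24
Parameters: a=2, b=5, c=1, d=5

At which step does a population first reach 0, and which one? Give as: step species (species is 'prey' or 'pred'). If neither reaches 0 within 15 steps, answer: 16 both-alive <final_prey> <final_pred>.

Answer: 1 prey

Derivation:
Step 1: prey: 25+5-30=0; pred: 24+6-12=18
First extinction: prey at step 1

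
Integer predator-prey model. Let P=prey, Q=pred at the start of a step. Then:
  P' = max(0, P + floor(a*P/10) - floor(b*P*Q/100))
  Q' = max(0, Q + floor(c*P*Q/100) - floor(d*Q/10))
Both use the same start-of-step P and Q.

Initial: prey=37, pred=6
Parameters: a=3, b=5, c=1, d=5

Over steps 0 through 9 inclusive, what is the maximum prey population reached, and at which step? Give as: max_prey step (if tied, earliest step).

Answer: 93 9

Derivation:
Step 1: prey: 37+11-11=37; pred: 6+2-3=5
Step 2: prey: 37+11-9=39; pred: 5+1-2=4
Step 3: prey: 39+11-7=43; pred: 4+1-2=3
Step 4: prey: 43+12-6=49; pred: 3+1-1=3
Step 5: prey: 49+14-7=56; pred: 3+1-1=3
Step 6: prey: 56+16-8=64; pred: 3+1-1=3
Step 7: prey: 64+19-9=74; pred: 3+1-1=3
Step 8: prey: 74+22-11=85; pred: 3+2-1=4
Step 9: prey: 85+25-17=93; pred: 4+3-2=5
Max prey = 93 at step 9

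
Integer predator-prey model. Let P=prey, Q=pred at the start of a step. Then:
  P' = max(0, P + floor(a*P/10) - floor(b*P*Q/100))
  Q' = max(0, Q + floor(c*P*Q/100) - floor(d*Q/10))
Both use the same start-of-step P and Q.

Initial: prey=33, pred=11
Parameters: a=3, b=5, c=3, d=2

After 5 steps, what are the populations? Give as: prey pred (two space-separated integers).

Answer: 0 20

Derivation:
Step 1: prey: 33+9-18=24; pred: 11+10-2=19
Step 2: prey: 24+7-22=9; pred: 19+13-3=29
Step 3: prey: 9+2-13=0; pred: 29+7-5=31
Step 4: prey: 0+0-0=0; pred: 31+0-6=25
Step 5: prey: 0+0-0=0; pred: 25+0-5=20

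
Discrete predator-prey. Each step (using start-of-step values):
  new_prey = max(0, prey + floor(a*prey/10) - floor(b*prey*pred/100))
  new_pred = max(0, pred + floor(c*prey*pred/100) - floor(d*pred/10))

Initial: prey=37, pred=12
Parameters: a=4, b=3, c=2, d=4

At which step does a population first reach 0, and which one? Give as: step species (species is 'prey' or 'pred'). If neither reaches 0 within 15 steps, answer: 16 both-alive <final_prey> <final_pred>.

Answer: 16 both-alive 22 2

Derivation:
Step 1: prey: 37+14-13=38; pred: 12+8-4=16
Step 2: prey: 38+15-18=35; pred: 16+12-6=22
Step 3: prey: 35+14-23=26; pred: 22+15-8=29
Step 4: prey: 26+10-22=14; pred: 29+15-11=33
Step 5: prey: 14+5-13=6; pred: 33+9-13=29
Step 6: prey: 6+2-5=3; pred: 29+3-11=21
Step 7: prey: 3+1-1=3; pred: 21+1-8=14
Step 8: prey: 3+1-1=3; pred: 14+0-5=9
Step 9: prey: 3+1-0=4; pred: 9+0-3=6
Step 10: prey: 4+1-0=5; pred: 6+0-2=4
Step 11: prey: 5+2-0=7; pred: 4+0-1=3
Step 12: prey: 7+2-0=9; pred: 3+0-1=2
Step 13: prey: 9+3-0=12; pred: 2+0-0=2
Step 14: prey: 12+4-0=16; pred: 2+0-0=2
Step 15: prey: 16+6-0=22; pred: 2+0-0=2
No extinction within 15 steps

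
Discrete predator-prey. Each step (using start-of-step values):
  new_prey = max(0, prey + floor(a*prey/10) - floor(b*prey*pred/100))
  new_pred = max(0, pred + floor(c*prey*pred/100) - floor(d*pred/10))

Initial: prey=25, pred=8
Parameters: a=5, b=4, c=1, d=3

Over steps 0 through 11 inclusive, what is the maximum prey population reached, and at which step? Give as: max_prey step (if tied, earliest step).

Answer: 58 6

Derivation:
Step 1: prey: 25+12-8=29; pred: 8+2-2=8
Step 2: prey: 29+14-9=34; pred: 8+2-2=8
Step 3: prey: 34+17-10=41; pred: 8+2-2=8
Step 4: prey: 41+20-13=48; pred: 8+3-2=9
Step 5: prey: 48+24-17=55; pred: 9+4-2=11
Step 6: prey: 55+27-24=58; pred: 11+6-3=14
Step 7: prey: 58+29-32=55; pred: 14+8-4=18
Step 8: prey: 55+27-39=43; pred: 18+9-5=22
Step 9: prey: 43+21-37=27; pred: 22+9-6=25
Step 10: prey: 27+13-27=13; pred: 25+6-7=24
Step 11: prey: 13+6-12=7; pred: 24+3-7=20
Max prey = 58 at step 6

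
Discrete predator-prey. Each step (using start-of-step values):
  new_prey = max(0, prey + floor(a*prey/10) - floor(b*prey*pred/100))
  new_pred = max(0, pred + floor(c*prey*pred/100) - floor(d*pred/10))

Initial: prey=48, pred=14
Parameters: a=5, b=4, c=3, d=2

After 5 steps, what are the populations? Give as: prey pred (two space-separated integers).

Answer: 0 52

Derivation:
Step 1: prey: 48+24-26=46; pred: 14+20-2=32
Step 2: prey: 46+23-58=11; pred: 32+44-6=70
Step 3: prey: 11+5-30=0; pred: 70+23-14=79
Step 4: prey: 0+0-0=0; pred: 79+0-15=64
Step 5: prey: 0+0-0=0; pred: 64+0-12=52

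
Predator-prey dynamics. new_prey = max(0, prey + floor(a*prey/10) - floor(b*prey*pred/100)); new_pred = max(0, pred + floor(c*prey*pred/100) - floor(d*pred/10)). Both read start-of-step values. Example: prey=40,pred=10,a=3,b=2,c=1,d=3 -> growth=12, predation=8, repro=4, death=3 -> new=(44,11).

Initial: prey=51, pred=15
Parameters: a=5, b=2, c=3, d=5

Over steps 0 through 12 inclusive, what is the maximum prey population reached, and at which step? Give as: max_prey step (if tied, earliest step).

Answer: 61 1

Derivation:
Step 1: prey: 51+25-15=61; pred: 15+22-7=30
Step 2: prey: 61+30-36=55; pred: 30+54-15=69
Step 3: prey: 55+27-75=7; pred: 69+113-34=148
Step 4: prey: 7+3-20=0; pred: 148+31-74=105
Step 5: prey: 0+0-0=0; pred: 105+0-52=53
Step 6: prey: 0+0-0=0; pred: 53+0-26=27
Step 7: prey: 0+0-0=0; pred: 27+0-13=14
Step 8: prey: 0+0-0=0; pred: 14+0-7=7
Step 9: prey: 0+0-0=0; pred: 7+0-3=4
Step 10: prey: 0+0-0=0; pred: 4+0-2=2
Step 11: prey: 0+0-0=0; pred: 2+0-1=1
Step 12: prey: 0+0-0=0; pred: 1+0-0=1
Max prey = 61 at step 1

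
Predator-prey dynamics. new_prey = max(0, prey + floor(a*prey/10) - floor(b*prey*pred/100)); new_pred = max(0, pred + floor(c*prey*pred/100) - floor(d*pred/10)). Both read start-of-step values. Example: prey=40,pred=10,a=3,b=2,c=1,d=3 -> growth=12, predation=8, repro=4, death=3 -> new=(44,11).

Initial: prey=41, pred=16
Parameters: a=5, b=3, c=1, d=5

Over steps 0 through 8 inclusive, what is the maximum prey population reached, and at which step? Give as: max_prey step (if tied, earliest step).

Answer: 90 7

Derivation:
Step 1: prey: 41+20-19=42; pred: 16+6-8=14
Step 2: prey: 42+21-17=46; pred: 14+5-7=12
Step 3: prey: 46+23-16=53; pred: 12+5-6=11
Step 4: prey: 53+26-17=62; pred: 11+5-5=11
Step 5: prey: 62+31-20=73; pred: 11+6-5=12
Step 6: prey: 73+36-26=83; pred: 12+8-6=14
Step 7: prey: 83+41-34=90; pred: 14+11-7=18
Step 8: prey: 90+45-48=87; pred: 18+16-9=25
Max prey = 90 at step 7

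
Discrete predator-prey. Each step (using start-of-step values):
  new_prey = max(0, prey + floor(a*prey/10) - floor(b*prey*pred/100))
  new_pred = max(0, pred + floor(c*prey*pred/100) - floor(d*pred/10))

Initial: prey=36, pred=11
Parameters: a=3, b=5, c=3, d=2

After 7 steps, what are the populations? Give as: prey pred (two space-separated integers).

Answer: 0 15

Derivation:
Step 1: prey: 36+10-19=27; pred: 11+11-2=20
Step 2: prey: 27+8-27=8; pred: 20+16-4=32
Step 3: prey: 8+2-12=0; pred: 32+7-6=33
Step 4: prey: 0+0-0=0; pred: 33+0-6=27
Step 5: prey: 0+0-0=0; pred: 27+0-5=22
Step 6: prey: 0+0-0=0; pred: 22+0-4=18
Step 7: prey: 0+0-0=0; pred: 18+0-3=15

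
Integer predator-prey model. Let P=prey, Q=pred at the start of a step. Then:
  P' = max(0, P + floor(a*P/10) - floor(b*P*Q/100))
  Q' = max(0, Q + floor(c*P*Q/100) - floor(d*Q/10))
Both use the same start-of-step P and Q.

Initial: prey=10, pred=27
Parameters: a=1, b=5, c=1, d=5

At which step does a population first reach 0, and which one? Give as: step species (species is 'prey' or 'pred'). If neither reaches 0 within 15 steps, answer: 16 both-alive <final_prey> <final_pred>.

Answer: 1 prey

Derivation:
Step 1: prey: 10+1-13=0; pred: 27+2-13=16
First extinction: prey at step 1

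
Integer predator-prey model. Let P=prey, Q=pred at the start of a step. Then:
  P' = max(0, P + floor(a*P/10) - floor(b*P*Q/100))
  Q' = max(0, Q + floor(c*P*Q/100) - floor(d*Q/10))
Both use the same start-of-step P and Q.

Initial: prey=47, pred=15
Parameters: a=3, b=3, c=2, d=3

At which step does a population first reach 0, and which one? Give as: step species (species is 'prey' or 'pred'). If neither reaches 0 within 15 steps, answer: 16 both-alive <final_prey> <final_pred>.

Answer: 4 prey

Derivation:
Step 1: prey: 47+14-21=40; pred: 15+14-4=25
Step 2: prey: 40+12-30=22; pred: 25+20-7=38
Step 3: prey: 22+6-25=3; pred: 38+16-11=43
Step 4: prey: 3+0-3=0; pred: 43+2-12=33
First extinction: prey at step 4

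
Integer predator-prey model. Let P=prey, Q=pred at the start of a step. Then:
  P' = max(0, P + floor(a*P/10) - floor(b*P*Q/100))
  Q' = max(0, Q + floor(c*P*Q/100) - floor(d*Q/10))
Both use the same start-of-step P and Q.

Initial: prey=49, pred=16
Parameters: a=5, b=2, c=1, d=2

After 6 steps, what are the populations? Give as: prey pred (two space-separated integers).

Step 1: prey: 49+24-15=58; pred: 16+7-3=20
Step 2: prey: 58+29-23=64; pred: 20+11-4=27
Step 3: prey: 64+32-34=62; pred: 27+17-5=39
Step 4: prey: 62+31-48=45; pred: 39+24-7=56
Step 5: prey: 45+22-50=17; pred: 56+25-11=70
Step 6: prey: 17+8-23=2; pred: 70+11-14=67

Answer: 2 67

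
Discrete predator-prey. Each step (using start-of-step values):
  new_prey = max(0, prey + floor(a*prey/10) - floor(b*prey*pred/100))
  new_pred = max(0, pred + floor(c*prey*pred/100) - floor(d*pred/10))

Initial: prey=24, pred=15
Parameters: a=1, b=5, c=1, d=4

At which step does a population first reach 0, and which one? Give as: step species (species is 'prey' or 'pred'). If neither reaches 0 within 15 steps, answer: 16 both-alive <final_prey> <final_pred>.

Answer: 16 both-alive 3 2

Derivation:
Step 1: prey: 24+2-18=8; pred: 15+3-6=12
Step 2: prey: 8+0-4=4; pred: 12+0-4=8
Step 3: prey: 4+0-1=3; pred: 8+0-3=5
Step 4: prey: 3+0-0=3; pred: 5+0-2=3
Step 5: prey: 3+0-0=3; pred: 3+0-1=2
Step 6: prey: 3+0-0=3; pred: 2+0-0=2
Steps 7-15: state stable at prey=3, pred=2 (no change)
No extinction within 15 steps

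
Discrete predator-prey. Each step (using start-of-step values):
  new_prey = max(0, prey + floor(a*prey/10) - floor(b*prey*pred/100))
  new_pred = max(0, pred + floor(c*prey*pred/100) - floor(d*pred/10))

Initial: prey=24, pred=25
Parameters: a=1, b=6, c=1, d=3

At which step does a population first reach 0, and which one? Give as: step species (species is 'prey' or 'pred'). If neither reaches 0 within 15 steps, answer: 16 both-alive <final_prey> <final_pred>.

Step 1: prey: 24+2-36=0; pred: 25+6-7=24
First extinction: prey at step 1

Answer: 1 prey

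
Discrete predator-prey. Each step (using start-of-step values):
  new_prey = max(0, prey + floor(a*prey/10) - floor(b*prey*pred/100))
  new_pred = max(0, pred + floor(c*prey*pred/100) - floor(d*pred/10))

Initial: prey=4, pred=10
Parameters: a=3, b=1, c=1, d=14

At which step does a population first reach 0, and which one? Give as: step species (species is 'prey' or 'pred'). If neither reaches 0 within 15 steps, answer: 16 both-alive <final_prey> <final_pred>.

Step 1: prey: 4+1-0=5; pred: 10+0-14=0
First extinction: pred at step 1

Answer: 1 pred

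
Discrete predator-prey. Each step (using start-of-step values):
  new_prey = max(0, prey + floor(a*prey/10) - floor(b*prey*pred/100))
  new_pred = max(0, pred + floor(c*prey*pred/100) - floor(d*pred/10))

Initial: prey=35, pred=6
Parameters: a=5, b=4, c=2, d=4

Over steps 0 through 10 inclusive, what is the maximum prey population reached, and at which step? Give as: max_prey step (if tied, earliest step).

Answer: 54 3

Derivation:
Step 1: prey: 35+17-8=44; pred: 6+4-2=8
Step 2: prey: 44+22-14=52; pred: 8+7-3=12
Step 3: prey: 52+26-24=54; pred: 12+12-4=20
Step 4: prey: 54+27-43=38; pred: 20+21-8=33
Step 5: prey: 38+19-50=7; pred: 33+25-13=45
Step 6: prey: 7+3-12=0; pred: 45+6-18=33
Step 7: prey: 0+0-0=0; pred: 33+0-13=20
Step 8: prey: 0+0-0=0; pred: 20+0-8=12
Step 9: prey: 0+0-0=0; pred: 12+0-4=8
Step 10: prey: 0+0-0=0; pred: 8+0-3=5
Max prey = 54 at step 3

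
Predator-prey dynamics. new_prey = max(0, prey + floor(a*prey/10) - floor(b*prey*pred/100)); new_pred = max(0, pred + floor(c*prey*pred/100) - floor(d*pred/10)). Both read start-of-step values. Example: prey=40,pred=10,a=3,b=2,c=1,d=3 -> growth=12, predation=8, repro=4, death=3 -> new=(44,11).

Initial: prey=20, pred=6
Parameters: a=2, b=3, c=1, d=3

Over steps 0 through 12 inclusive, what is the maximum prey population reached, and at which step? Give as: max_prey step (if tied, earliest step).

Step 1: prey: 20+4-3=21; pred: 6+1-1=6
Step 2: prey: 21+4-3=22; pred: 6+1-1=6
Step 3: prey: 22+4-3=23; pred: 6+1-1=6
Step 4: prey: 23+4-4=23; pred: 6+1-1=6
Step 5: prey: 23+4-4=23; pred: 6+1-1=6
Step 6: prey: 23+4-4=23; pred: 6+1-1=6
Step 7: prey: 23+4-4=23; pred: 6+1-1=6
Step 8: prey: 23+4-4=23; pred: 6+1-1=6
Step 9: prey: 23+4-4=23; pred: 6+1-1=6
Step 10: prey: 23+4-4=23; pred: 6+1-1=6
Step 11: prey: 23+4-4=23; pred: 6+1-1=6
Step 12: prey: 23+4-4=23; pred: 6+1-1=6
Max prey = 23 at step 3

Answer: 23 3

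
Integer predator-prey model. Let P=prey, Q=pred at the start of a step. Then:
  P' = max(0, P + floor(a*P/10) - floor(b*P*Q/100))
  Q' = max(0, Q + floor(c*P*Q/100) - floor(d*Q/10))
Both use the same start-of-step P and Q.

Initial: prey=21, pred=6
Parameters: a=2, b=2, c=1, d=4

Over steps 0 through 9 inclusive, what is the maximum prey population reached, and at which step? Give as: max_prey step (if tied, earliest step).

Answer: 57 9

Derivation:
Step 1: prey: 21+4-2=23; pred: 6+1-2=5
Step 2: prey: 23+4-2=25; pred: 5+1-2=4
Step 3: prey: 25+5-2=28; pred: 4+1-1=4
Step 4: prey: 28+5-2=31; pred: 4+1-1=4
Step 5: prey: 31+6-2=35; pred: 4+1-1=4
Step 6: prey: 35+7-2=40; pred: 4+1-1=4
Step 7: prey: 40+8-3=45; pred: 4+1-1=4
Step 8: prey: 45+9-3=51; pred: 4+1-1=4
Step 9: prey: 51+10-4=57; pred: 4+2-1=5
Max prey = 57 at step 9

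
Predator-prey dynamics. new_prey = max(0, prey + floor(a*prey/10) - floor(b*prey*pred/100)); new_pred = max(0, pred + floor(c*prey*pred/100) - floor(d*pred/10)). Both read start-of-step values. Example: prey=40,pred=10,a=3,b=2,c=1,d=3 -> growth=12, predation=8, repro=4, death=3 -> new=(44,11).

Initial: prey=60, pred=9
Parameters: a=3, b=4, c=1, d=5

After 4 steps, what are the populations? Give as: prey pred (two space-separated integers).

Answer: 43 9

Derivation:
Step 1: prey: 60+18-21=57; pred: 9+5-4=10
Step 2: prey: 57+17-22=52; pred: 10+5-5=10
Step 3: prey: 52+15-20=47; pred: 10+5-5=10
Step 4: prey: 47+14-18=43; pred: 10+4-5=9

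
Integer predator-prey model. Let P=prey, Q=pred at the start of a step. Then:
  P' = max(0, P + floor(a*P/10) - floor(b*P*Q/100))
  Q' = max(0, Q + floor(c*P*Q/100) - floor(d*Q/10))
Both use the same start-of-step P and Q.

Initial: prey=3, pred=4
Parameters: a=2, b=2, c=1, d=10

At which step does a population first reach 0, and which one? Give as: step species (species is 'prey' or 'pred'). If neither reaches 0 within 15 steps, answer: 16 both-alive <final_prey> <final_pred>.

Answer: 1 pred

Derivation:
Step 1: prey: 3+0-0=3; pred: 4+0-4=0
First extinction: pred at step 1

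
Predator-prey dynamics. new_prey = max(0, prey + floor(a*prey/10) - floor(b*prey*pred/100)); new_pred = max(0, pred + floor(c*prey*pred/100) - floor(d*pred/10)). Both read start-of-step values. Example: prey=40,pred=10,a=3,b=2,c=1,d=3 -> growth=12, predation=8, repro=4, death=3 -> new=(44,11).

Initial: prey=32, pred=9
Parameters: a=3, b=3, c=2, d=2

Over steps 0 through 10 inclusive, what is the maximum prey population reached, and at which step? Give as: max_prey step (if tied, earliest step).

Answer: 33 1

Derivation:
Step 1: prey: 32+9-8=33; pred: 9+5-1=13
Step 2: prey: 33+9-12=30; pred: 13+8-2=19
Step 3: prey: 30+9-17=22; pred: 19+11-3=27
Step 4: prey: 22+6-17=11; pred: 27+11-5=33
Step 5: prey: 11+3-10=4; pred: 33+7-6=34
Step 6: prey: 4+1-4=1; pred: 34+2-6=30
Step 7: prey: 1+0-0=1; pred: 30+0-6=24
Step 8: prey: 1+0-0=1; pred: 24+0-4=20
Step 9: prey: 1+0-0=1; pred: 20+0-4=16
Step 10: prey: 1+0-0=1; pred: 16+0-3=13
Max prey = 33 at step 1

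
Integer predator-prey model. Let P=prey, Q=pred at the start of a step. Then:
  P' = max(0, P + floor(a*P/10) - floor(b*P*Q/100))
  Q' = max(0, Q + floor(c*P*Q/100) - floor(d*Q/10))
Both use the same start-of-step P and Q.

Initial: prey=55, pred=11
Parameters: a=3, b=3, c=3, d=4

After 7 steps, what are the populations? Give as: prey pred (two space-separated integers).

Step 1: prey: 55+16-18=53; pred: 11+18-4=25
Step 2: prey: 53+15-39=29; pred: 25+39-10=54
Step 3: prey: 29+8-46=0; pred: 54+46-21=79
Step 4: prey: 0+0-0=0; pred: 79+0-31=48
Step 5: prey: 0+0-0=0; pred: 48+0-19=29
Step 6: prey: 0+0-0=0; pred: 29+0-11=18
Step 7: prey: 0+0-0=0; pred: 18+0-7=11

Answer: 0 11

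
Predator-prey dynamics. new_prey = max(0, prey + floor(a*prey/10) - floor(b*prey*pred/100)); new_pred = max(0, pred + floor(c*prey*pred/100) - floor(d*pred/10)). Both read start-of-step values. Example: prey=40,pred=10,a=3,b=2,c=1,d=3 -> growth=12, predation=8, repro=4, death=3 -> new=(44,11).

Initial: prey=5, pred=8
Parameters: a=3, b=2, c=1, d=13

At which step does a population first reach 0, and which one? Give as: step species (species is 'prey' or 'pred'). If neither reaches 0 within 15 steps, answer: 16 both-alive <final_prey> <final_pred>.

Step 1: prey: 5+1-0=6; pred: 8+0-10=0
First extinction: pred at step 1

Answer: 1 pred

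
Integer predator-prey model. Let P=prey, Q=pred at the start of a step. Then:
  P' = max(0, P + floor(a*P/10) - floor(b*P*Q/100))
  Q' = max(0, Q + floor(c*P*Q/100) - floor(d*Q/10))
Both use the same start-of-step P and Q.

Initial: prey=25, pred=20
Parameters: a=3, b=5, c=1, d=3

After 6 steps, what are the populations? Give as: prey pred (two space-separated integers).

Answer: 1 5

Derivation:
Step 1: prey: 25+7-25=7; pred: 20+5-6=19
Step 2: prey: 7+2-6=3; pred: 19+1-5=15
Step 3: prey: 3+0-2=1; pred: 15+0-4=11
Step 4: prey: 1+0-0=1; pred: 11+0-3=8
Step 5: prey: 1+0-0=1; pred: 8+0-2=6
Step 6: prey: 1+0-0=1; pred: 6+0-1=5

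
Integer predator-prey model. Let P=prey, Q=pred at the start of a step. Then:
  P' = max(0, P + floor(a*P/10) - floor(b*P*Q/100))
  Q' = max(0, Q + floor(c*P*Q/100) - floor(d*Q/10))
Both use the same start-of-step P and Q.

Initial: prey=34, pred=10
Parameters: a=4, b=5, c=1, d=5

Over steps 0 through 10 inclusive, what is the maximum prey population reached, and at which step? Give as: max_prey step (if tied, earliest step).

Answer: 137 10

Derivation:
Step 1: prey: 34+13-17=30; pred: 10+3-5=8
Step 2: prey: 30+12-12=30; pred: 8+2-4=6
Step 3: prey: 30+12-9=33; pred: 6+1-3=4
Step 4: prey: 33+13-6=40; pred: 4+1-2=3
Step 5: prey: 40+16-6=50; pred: 3+1-1=3
Step 6: prey: 50+20-7=63; pred: 3+1-1=3
Step 7: prey: 63+25-9=79; pred: 3+1-1=3
Step 8: prey: 79+31-11=99; pred: 3+2-1=4
Step 9: prey: 99+39-19=119; pred: 4+3-2=5
Step 10: prey: 119+47-29=137; pred: 5+5-2=8
Max prey = 137 at step 10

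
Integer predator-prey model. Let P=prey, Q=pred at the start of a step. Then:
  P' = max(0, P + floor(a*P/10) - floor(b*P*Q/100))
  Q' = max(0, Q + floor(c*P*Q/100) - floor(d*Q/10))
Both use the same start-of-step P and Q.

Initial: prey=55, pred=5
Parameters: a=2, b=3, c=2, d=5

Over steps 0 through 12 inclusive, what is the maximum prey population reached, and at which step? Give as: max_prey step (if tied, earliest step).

Answer: 58 1

Derivation:
Step 1: prey: 55+11-8=58; pred: 5+5-2=8
Step 2: prey: 58+11-13=56; pred: 8+9-4=13
Step 3: prey: 56+11-21=46; pred: 13+14-6=21
Step 4: prey: 46+9-28=27; pred: 21+19-10=30
Step 5: prey: 27+5-24=8; pred: 30+16-15=31
Step 6: prey: 8+1-7=2; pred: 31+4-15=20
Step 7: prey: 2+0-1=1; pred: 20+0-10=10
Step 8: prey: 1+0-0=1; pred: 10+0-5=5
Step 9: prey: 1+0-0=1; pred: 5+0-2=3
Step 10: prey: 1+0-0=1; pred: 3+0-1=2
Step 11: prey: 1+0-0=1; pred: 2+0-1=1
Step 12: prey: 1+0-0=1; pred: 1+0-0=1
Max prey = 58 at step 1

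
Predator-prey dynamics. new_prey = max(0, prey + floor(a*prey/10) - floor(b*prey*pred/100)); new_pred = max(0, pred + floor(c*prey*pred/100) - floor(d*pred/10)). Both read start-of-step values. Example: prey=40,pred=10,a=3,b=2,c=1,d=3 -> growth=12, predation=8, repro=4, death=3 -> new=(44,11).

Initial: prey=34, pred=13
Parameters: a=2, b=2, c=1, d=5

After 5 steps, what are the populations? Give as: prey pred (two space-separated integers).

Step 1: prey: 34+6-8=32; pred: 13+4-6=11
Step 2: prey: 32+6-7=31; pred: 11+3-5=9
Step 3: prey: 31+6-5=32; pred: 9+2-4=7
Step 4: prey: 32+6-4=34; pred: 7+2-3=6
Step 5: prey: 34+6-4=36; pred: 6+2-3=5

Answer: 36 5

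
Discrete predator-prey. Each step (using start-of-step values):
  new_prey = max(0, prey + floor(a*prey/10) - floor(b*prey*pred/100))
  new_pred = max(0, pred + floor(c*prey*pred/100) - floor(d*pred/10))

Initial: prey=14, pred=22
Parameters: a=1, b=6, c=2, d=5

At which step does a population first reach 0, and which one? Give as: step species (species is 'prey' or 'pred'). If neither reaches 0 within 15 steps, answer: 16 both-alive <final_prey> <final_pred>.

Answer: 1 prey

Derivation:
Step 1: prey: 14+1-18=0; pred: 22+6-11=17
First extinction: prey at step 1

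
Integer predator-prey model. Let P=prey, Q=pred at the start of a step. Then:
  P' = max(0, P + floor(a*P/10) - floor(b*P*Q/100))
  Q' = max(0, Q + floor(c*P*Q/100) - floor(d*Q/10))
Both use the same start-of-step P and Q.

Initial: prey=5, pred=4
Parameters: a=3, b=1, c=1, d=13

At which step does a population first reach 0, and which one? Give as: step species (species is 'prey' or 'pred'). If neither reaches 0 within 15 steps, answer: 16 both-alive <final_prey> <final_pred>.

Answer: 1 pred

Derivation:
Step 1: prey: 5+1-0=6; pred: 4+0-5=0
First extinction: pred at step 1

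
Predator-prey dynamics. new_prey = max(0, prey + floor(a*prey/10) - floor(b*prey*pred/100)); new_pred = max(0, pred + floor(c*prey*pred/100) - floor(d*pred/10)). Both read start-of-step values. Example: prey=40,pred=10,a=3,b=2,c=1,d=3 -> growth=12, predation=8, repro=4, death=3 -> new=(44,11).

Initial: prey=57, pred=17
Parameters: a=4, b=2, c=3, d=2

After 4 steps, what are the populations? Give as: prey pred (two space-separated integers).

Step 1: prey: 57+22-19=60; pred: 17+29-3=43
Step 2: prey: 60+24-51=33; pred: 43+77-8=112
Step 3: prey: 33+13-73=0; pred: 112+110-22=200
Step 4: prey: 0+0-0=0; pred: 200+0-40=160

Answer: 0 160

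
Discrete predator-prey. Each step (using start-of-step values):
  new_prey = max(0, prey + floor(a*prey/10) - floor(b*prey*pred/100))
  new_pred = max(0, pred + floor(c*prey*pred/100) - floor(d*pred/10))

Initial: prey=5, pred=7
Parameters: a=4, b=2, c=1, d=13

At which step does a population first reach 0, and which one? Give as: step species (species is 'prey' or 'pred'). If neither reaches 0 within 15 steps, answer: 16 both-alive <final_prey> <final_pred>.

Step 1: prey: 5+2-0=7; pred: 7+0-9=0
First extinction: pred at step 1

Answer: 1 pred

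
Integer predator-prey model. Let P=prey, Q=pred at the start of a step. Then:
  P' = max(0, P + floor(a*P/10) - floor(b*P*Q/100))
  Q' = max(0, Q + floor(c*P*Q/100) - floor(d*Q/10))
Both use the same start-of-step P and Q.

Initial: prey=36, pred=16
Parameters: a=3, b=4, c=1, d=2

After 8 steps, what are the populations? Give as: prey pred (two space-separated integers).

Answer: 2 8

Derivation:
Step 1: prey: 36+10-23=23; pred: 16+5-3=18
Step 2: prey: 23+6-16=13; pred: 18+4-3=19
Step 3: prey: 13+3-9=7; pred: 19+2-3=18
Step 4: prey: 7+2-5=4; pred: 18+1-3=16
Step 5: prey: 4+1-2=3; pred: 16+0-3=13
Step 6: prey: 3+0-1=2; pred: 13+0-2=11
Step 7: prey: 2+0-0=2; pred: 11+0-2=9
Step 8: prey: 2+0-0=2; pred: 9+0-1=8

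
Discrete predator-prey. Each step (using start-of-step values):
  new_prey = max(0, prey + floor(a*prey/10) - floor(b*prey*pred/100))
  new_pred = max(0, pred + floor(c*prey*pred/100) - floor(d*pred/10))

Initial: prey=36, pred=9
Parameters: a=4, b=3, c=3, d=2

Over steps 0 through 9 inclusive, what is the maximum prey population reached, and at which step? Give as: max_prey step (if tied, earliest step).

Step 1: prey: 36+14-9=41; pred: 9+9-1=17
Step 2: prey: 41+16-20=37; pred: 17+20-3=34
Step 3: prey: 37+14-37=14; pred: 34+37-6=65
Step 4: prey: 14+5-27=0; pred: 65+27-13=79
Step 5: prey: 0+0-0=0; pred: 79+0-15=64
Step 6: prey: 0+0-0=0; pred: 64+0-12=52
Step 7: prey: 0+0-0=0; pred: 52+0-10=42
Step 8: prey: 0+0-0=0; pred: 42+0-8=34
Step 9: prey: 0+0-0=0; pred: 34+0-6=28
Max prey = 41 at step 1

Answer: 41 1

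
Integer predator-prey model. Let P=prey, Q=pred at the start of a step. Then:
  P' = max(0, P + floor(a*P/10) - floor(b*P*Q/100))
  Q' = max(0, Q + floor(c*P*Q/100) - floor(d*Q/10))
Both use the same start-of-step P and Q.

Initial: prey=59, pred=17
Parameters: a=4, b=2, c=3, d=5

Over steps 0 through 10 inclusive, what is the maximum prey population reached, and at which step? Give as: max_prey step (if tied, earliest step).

Answer: 62 1

Derivation:
Step 1: prey: 59+23-20=62; pred: 17+30-8=39
Step 2: prey: 62+24-48=38; pred: 39+72-19=92
Step 3: prey: 38+15-69=0; pred: 92+104-46=150
Step 4: prey: 0+0-0=0; pred: 150+0-75=75
Step 5: prey: 0+0-0=0; pred: 75+0-37=38
Step 6: prey: 0+0-0=0; pred: 38+0-19=19
Step 7: prey: 0+0-0=0; pred: 19+0-9=10
Step 8: prey: 0+0-0=0; pred: 10+0-5=5
Step 9: prey: 0+0-0=0; pred: 5+0-2=3
Step 10: prey: 0+0-0=0; pred: 3+0-1=2
Max prey = 62 at step 1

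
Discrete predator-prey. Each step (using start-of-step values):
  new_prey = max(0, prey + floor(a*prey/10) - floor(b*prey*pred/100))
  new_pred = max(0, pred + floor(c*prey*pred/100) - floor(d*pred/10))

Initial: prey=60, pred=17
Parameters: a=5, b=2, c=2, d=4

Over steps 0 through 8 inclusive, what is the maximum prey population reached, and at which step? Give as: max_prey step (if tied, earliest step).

Step 1: prey: 60+30-20=70; pred: 17+20-6=31
Step 2: prey: 70+35-43=62; pred: 31+43-12=62
Step 3: prey: 62+31-76=17; pred: 62+76-24=114
Step 4: prey: 17+8-38=0; pred: 114+38-45=107
Step 5: prey: 0+0-0=0; pred: 107+0-42=65
Step 6: prey: 0+0-0=0; pred: 65+0-26=39
Step 7: prey: 0+0-0=0; pred: 39+0-15=24
Step 8: prey: 0+0-0=0; pred: 24+0-9=15
Max prey = 70 at step 1

Answer: 70 1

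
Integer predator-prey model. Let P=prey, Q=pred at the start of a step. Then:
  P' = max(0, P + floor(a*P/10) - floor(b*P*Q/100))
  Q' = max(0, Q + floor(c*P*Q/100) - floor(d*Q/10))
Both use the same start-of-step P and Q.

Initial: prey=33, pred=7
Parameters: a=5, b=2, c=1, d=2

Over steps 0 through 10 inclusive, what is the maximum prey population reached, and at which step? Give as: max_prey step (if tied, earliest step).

Answer: 102 5

Derivation:
Step 1: prey: 33+16-4=45; pred: 7+2-1=8
Step 2: prey: 45+22-7=60; pred: 8+3-1=10
Step 3: prey: 60+30-12=78; pred: 10+6-2=14
Step 4: prey: 78+39-21=96; pred: 14+10-2=22
Step 5: prey: 96+48-42=102; pred: 22+21-4=39
Step 6: prey: 102+51-79=74; pred: 39+39-7=71
Step 7: prey: 74+37-105=6; pred: 71+52-14=109
Step 8: prey: 6+3-13=0; pred: 109+6-21=94
Step 9: prey: 0+0-0=0; pred: 94+0-18=76
Step 10: prey: 0+0-0=0; pred: 76+0-15=61
Max prey = 102 at step 5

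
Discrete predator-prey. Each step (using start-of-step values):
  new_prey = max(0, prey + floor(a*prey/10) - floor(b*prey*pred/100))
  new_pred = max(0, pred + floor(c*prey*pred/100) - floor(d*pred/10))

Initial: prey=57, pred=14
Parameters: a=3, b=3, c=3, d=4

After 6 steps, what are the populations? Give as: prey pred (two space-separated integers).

Step 1: prey: 57+17-23=51; pred: 14+23-5=32
Step 2: prey: 51+15-48=18; pred: 32+48-12=68
Step 3: prey: 18+5-36=0; pred: 68+36-27=77
Step 4: prey: 0+0-0=0; pred: 77+0-30=47
Step 5: prey: 0+0-0=0; pred: 47+0-18=29
Step 6: prey: 0+0-0=0; pred: 29+0-11=18

Answer: 0 18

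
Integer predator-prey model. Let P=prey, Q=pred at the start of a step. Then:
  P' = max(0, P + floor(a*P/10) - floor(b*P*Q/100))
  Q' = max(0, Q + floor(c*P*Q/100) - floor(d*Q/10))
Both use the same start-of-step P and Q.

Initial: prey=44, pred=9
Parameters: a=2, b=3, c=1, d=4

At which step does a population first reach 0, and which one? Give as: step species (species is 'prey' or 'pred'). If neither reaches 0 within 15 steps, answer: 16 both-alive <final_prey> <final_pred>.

Step 1: prey: 44+8-11=41; pred: 9+3-3=9
Step 2: prey: 41+8-11=38; pred: 9+3-3=9
Step 3: prey: 38+7-10=35; pred: 9+3-3=9
Step 4: prey: 35+7-9=33; pred: 9+3-3=9
Step 5: prey: 33+6-8=31; pred: 9+2-3=8
Step 6: prey: 31+6-7=30; pred: 8+2-3=7
Step 7: prey: 30+6-6=30; pred: 7+2-2=7
Steps 8-15: state stable at prey=30, pred=7 (no change)
No extinction within 15 steps

Answer: 16 both-alive 30 7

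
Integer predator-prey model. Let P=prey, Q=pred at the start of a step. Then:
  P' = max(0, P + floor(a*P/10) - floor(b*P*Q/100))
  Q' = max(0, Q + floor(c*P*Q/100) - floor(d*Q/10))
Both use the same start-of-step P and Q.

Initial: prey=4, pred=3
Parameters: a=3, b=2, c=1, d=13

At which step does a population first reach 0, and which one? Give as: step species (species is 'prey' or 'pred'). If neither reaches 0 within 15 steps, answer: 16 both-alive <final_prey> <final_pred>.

Step 1: prey: 4+1-0=5; pred: 3+0-3=0
First extinction: pred at step 1

Answer: 1 pred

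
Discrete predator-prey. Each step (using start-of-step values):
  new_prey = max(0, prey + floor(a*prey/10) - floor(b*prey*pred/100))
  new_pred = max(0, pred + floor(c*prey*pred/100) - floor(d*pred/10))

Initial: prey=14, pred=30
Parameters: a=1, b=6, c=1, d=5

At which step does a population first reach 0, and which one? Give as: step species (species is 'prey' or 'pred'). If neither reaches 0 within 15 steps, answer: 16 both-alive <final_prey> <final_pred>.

Step 1: prey: 14+1-25=0; pred: 30+4-15=19
First extinction: prey at step 1

Answer: 1 prey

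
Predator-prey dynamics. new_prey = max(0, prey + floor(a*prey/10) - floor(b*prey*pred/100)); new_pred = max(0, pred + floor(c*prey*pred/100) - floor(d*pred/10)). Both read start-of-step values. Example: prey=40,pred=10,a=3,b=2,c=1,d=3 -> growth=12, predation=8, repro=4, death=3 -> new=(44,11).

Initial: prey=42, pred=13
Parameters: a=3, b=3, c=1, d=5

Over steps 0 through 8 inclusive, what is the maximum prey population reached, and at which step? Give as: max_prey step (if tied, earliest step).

Step 1: prey: 42+12-16=38; pred: 13+5-6=12
Step 2: prey: 38+11-13=36; pred: 12+4-6=10
Step 3: prey: 36+10-10=36; pred: 10+3-5=8
Step 4: prey: 36+10-8=38; pred: 8+2-4=6
Step 5: prey: 38+11-6=43; pred: 6+2-3=5
Step 6: prey: 43+12-6=49; pred: 5+2-2=5
Step 7: prey: 49+14-7=56; pred: 5+2-2=5
Step 8: prey: 56+16-8=64; pred: 5+2-2=5
Max prey = 64 at step 8

Answer: 64 8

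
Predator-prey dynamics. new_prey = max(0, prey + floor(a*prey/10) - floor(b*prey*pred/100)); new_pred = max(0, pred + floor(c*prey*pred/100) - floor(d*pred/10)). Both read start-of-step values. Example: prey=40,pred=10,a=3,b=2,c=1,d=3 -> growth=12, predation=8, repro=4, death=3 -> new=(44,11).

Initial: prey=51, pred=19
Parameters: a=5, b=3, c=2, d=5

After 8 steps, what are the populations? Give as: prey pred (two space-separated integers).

Step 1: prey: 51+25-29=47; pred: 19+19-9=29
Step 2: prey: 47+23-40=30; pred: 29+27-14=42
Step 3: prey: 30+15-37=8; pred: 42+25-21=46
Step 4: prey: 8+4-11=1; pred: 46+7-23=30
Step 5: prey: 1+0-0=1; pred: 30+0-15=15
Step 6: prey: 1+0-0=1; pred: 15+0-7=8
Step 7: prey: 1+0-0=1; pred: 8+0-4=4
Step 8: prey: 1+0-0=1; pred: 4+0-2=2

Answer: 1 2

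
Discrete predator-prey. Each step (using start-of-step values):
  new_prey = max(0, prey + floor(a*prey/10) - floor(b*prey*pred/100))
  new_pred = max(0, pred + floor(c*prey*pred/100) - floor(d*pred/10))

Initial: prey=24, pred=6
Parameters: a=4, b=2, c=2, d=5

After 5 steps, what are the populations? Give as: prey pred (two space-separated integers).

Answer: 77 20

Derivation:
Step 1: prey: 24+9-2=31; pred: 6+2-3=5
Step 2: prey: 31+12-3=40; pred: 5+3-2=6
Step 3: prey: 40+16-4=52; pred: 6+4-3=7
Step 4: prey: 52+20-7=65; pred: 7+7-3=11
Step 5: prey: 65+26-14=77; pred: 11+14-5=20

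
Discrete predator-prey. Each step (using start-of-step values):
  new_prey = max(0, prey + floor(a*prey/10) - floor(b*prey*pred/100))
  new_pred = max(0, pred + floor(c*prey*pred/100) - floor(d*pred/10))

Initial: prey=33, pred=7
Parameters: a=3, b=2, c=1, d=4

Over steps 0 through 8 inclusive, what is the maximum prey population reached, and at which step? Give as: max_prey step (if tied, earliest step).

Step 1: prey: 33+9-4=38; pred: 7+2-2=7
Step 2: prey: 38+11-5=44; pred: 7+2-2=7
Step 3: prey: 44+13-6=51; pred: 7+3-2=8
Step 4: prey: 51+15-8=58; pred: 8+4-3=9
Step 5: prey: 58+17-10=65; pred: 9+5-3=11
Step 6: prey: 65+19-14=70; pred: 11+7-4=14
Step 7: prey: 70+21-19=72; pred: 14+9-5=18
Step 8: prey: 72+21-25=68; pred: 18+12-7=23
Max prey = 72 at step 7

Answer: 72 7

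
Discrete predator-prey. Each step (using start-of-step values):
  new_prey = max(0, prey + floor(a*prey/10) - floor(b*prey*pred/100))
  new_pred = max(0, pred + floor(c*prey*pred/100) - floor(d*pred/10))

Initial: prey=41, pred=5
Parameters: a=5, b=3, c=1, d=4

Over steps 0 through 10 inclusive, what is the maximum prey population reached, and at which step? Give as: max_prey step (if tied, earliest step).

Step 1: prey: 41+20-6=55; pred: 5+2-2=5
Step 2: prey: 55+27-8=74; pred: 5+2-2=5
Step 3: prey: 74+37-11=100; pred: 5+3-2=6
Step 4: prey: 100+50-18=132; pred: 6+6-2=10
Step 5: prey: 132+66-39=159; pred: 10+13-4=19
Step 6: prey: 159+79-90=148; pred: 19+30-7=42
Step 7: prey: 148+74-186=36; pred: 42+62-16=88
Step 8: prey: 36+18-95=0; pred: 88+31-35=84
Step 9: prey: 0+0-0=0; pred: 84+0-33=51
Step 10: prey: 0+0-0=0; pred: 51+0-20=31
Max prey = 159 at step 5

Answer: 159 5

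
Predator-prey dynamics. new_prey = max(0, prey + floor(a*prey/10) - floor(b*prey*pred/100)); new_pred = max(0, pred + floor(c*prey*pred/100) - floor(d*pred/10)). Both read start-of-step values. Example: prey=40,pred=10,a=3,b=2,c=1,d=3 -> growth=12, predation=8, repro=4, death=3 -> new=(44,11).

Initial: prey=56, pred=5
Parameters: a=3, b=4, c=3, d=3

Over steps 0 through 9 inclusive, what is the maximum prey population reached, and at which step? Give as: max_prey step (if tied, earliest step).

Answer: 61 1

Derivation:
Step 1: prey: 56+16-11=61; pred: 5+8-1=12
Step 2: prey: 61+18-29=50; pred: 12+21-3=30
Step 3: prey: 50+15-60=5; pred: 30+45-9=66
Step 4: prey: 5+1-13=0; pred: 66+9-19=56
Step 5: prey: 0+0-0=0; pred: 56+0-16=40
Step 6: prey: 0+0-0=0; pred: 40+0-12=28
Step 7: prey: 0+0-0=0; pred: 28+0-8=20
Step 8: prey: 0+0-0=0; pred: 20+0-6=14
Step 9: prey: 0+0-0=0; pred: 14+0-4=10
Max prey = 61 at step 1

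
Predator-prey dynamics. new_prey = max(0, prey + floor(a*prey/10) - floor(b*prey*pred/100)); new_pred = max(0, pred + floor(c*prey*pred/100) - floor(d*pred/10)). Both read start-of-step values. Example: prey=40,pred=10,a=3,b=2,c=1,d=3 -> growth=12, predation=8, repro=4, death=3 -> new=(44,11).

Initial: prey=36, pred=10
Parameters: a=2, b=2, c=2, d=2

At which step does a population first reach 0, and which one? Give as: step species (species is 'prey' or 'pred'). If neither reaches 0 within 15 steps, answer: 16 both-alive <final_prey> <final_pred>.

Step 1: prey: 36+7-7=36; pred: 10+7-2=15
Step 2: prey: 36+7-10=33; pred: 15+10-3=22
Step 3: prey: 33+6-14=25; pred: 22+14-4=32
Step 4: prey: 25+5-16=14; pred: 32+16-6=42
Step 5: prey: 14+2-11=5; pred: 42+11-8=45
Step 6: prey: 5+1-4=2; pred: 45+4-9=40
Step 7: prey: 2+0-1=1; pred: 40+1-8=33
Step 8: prey: 1+0-0=1; pred: 33+0-6=27
Step 9: prey: 1+0-0=1; pred: 27+0-5=22
Step 10: prey: 1+0-0=1; pred: 22+0-4=18
Step 11: prey: 1+0-0=1; pred: 18+0-3=15
Step 12: prey: 1+0-0=1; pred: 15+0-3=12
Step 13: prey: 1+0-0=1; pred: 12+0-2=10
Step 14: prey: 1+0-0=1; pred: 10+0-2=8
Step 15: prey: 1+0-0=1; pred: 8+0-1=7
No extinction within 15 steps

Answer: 16 both-alive 1 7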